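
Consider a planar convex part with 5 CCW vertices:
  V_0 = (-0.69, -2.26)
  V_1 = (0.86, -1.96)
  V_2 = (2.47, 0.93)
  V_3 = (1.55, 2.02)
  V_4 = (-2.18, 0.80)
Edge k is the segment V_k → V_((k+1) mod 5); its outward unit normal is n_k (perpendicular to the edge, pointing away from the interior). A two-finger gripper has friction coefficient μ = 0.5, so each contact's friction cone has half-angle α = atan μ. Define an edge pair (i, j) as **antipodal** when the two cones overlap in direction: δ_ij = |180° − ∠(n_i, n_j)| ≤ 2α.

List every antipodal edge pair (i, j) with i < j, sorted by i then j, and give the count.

count = 3; pairs: (0,3), (1,3), (2,4)

α = atan 0.5 = 26.57°;  2α = 53.13°
n_0 = (+0.1900, -0.9818)
n_1 = (+0.8736, -0.4867)
n_2 = (+0.7642, +0.6450)
n_3 = (-0.3109, +0.9505)
n_4 = (-0.8991, -0.4378)
  (0,1): δ = 130.08°  ·
  (0,2): δ = 60.79°  ·
  (0,3): δ = 7.16°  ✓
  (0,4): δ = 105.01°  ·
  (1,2): δ = 110.71°  ·
  (1,3): δ = 42.77°  ✓
  (1,4): δ = 55.08°  ·
  (2,3): δ = 112.05°  ·
  (2,4): δ = 14.20°  ✓
  (3,4): δ = 82.15°  ·
antipodal pairs: 3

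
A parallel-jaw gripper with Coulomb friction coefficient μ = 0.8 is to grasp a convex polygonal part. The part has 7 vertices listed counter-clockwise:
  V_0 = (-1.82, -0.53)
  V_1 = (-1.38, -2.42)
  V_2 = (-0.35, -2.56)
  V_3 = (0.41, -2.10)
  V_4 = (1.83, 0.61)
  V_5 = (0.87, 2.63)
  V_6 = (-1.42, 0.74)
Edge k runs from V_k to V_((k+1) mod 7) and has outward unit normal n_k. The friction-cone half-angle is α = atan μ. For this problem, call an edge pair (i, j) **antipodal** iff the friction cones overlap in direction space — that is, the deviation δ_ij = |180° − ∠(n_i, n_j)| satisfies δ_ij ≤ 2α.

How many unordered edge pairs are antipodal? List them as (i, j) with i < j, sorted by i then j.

count = 11; pairs: (0,2), (0,3), (0,4), (1,4), (1,5), (2,5), (2,6), (3,5), (3,6), (4,5), (4,6)

α = atan 0.8 = 38.66°;  2α = 77.32°
n_0 = (-0.9740, -0.2267)
n_1 = (-0.1347, -0.9909)
n_2 = (+0.5178, -0.8555)
n_3 = (+0.8858, -0.4641)
n_4 = (+0.9032, +0.4292)
n_5 = (-0.6365, +0.7712)
n_6 = (-0.9538, +0.3004)
  (0,1): δ = 110.85°  ·
  (0,2): δ = 71.92°  ✓
  (0,3): δ = 40.76°  ✓
  (0,4): δ = 12.31°  ✓
  (0,5): δ = 116.43°  ·
  (0,6): δ = 149.41°  ·
  (1,2): δ = 141.07°  ·
  (1,3): δ = 109.91°  ·
  (1,4): δ = 56.84°  ✓
  (1,5): δ = 47.27°  ✓
  (1,6): δ = 80.26°  ·
  (2,3): δ = 148.84°  ·
  (2,4): δ = 95.77°  ·
  (2,5): δ = 8.35°  ✓
  (2,6): δ = 41.33°  ✓
  (3,4): δ = 126.93°  ·
  (3,5): δ = 22.81°  ✓
  (3,6): δ = 10.17°  ✓
  (4,5): δ = 75.89°  ✓
  (4,6): δ = 42.90°  ✓
  (5,6): δ = 147.02°  ·
antipodal pairs: 11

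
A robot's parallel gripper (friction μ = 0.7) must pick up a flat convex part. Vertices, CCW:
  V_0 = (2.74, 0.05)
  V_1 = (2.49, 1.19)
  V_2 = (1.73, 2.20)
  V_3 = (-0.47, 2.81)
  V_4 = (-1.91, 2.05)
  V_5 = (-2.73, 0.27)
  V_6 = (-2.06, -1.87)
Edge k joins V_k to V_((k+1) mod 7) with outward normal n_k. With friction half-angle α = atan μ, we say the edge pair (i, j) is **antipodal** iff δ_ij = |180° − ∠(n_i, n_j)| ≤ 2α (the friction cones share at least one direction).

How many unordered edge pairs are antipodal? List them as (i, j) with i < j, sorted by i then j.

α = atan 0.7 = 34.99°;  2α = 69.98°
n_0 = (+0.9768, +0.2142)
n_1 = (+0.7990, +0.6013)
n_2 = (+0.2672, +0.9636)
n_3 = (-0.4668, +0.8844)
n_4 = (-0.9083, +0.4184)
n_5 = (-0.9543, -0.2988)
n_6 = (+0.3714, -0.9285)
  (0,1): δ = 155.41°  ·
  (0,2): δ = 117.87°  ·
  (0,3): δ = 74.54°  ·
  (0,4): δ = 37.10°  ✓
  (0,5): δ = 5.02°  ✓
  (0,6): δ = 99.43°  ·
  (1,2): δ = 142.46°  ·
  (1,3): δ = 99.14°  ·
  (1,4): δ = 61.69°  ✓
  (1,5): δ = 19.58°  ✓
  (1,6): δ = 74.84°  ·
  (2,3): δ = 136.68°  ·
  (2,4): δ = 99.24°  ·
  (2,5): δ = 57.12°  ✓
  (2,6): δ = 37.30°  ✓
  (3,4): δ = 142.56°  ·
  (3,5): δ = 100.44°  ·
  (3,6): δ = 6.02°  ✓
  (4,5): δ = 137.88°  ·
  (4,6): δ = 43.46°  ✓
  (5,6): δ = 85.58°  ·
antipodal pairs: 8

count = 8; pairs: (0,4), (0,5), (1,4), (1,5), (2,5), (2,6), (3,6), (4,6)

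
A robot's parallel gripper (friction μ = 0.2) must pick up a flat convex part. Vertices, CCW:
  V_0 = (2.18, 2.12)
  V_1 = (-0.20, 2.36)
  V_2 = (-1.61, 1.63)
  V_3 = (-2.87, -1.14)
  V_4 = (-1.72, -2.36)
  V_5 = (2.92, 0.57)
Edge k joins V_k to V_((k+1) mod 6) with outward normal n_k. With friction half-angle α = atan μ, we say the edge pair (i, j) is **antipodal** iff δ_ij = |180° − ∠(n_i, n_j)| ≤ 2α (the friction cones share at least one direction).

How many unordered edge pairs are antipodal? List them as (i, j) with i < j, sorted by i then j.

count = 2; pairs: (1,4), (3,5)

α = atan 0.2 = 11.31°;  2α = 22.62°
n_0 = (+0.1003, +0.9950)
n_1 = (-0.4598, +0.8880)
n_2 = (-0.9103, +0.4141)
n_3 = (-0.7277, -0.6859)
n_4 = (+0.5339, -0.8455)
n_5 = (+0.9024, +0.4308)
  (0,1): δ = 146.87°  ·
  (0,2): δ = 108.70°  ·
  (0,3): δ = 40.93°  ·
  (0,4): δ = 38.03°  ·
  (0,5): δ = 121.28°  ·
  (1,2): δ = 141.83°  ·
  (1,3): δ = 74.06°  ·
  (1,4): δ = 4.90°  ✓
  (1,5): δ = 88.15°  ·
  (2,3): δ = 112.23°  ·
  (2,4): δ = 33.27°  ·
  (2,5): δ = 49.98°  ·
  (3,4): δ = 101.04°  ·
  (3,5): δ = 17.79°  ✓
  (4,5): δ = 96.75°  ·
antipodal pairs: 2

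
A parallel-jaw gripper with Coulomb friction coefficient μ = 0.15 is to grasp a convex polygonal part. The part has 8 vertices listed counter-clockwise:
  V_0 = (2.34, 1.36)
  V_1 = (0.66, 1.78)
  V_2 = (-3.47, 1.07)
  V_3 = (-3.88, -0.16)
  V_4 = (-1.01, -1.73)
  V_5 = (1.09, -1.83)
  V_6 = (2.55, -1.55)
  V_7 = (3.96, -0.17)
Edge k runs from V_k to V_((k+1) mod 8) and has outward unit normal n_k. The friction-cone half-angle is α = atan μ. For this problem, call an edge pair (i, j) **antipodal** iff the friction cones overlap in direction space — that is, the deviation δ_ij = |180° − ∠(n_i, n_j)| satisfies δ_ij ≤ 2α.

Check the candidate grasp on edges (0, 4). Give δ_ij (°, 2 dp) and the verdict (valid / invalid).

α = atan 0.15 = 8.53°;  2α = 17.06°
edge 0: e_0 = (-1.68, +0.42);  n_0 = (+0.2425, +0.9701)
edge 4: e_4 = (+2.10, -0.10);  n_4 = (-0.0476, -0.9989)
∠(n_0, n_4) = 168.69°
δ = |180° − 168.69°| = 11.31°
11.31° ≤ 2α = 17.06°  →  valid

δ = 11.31°, valid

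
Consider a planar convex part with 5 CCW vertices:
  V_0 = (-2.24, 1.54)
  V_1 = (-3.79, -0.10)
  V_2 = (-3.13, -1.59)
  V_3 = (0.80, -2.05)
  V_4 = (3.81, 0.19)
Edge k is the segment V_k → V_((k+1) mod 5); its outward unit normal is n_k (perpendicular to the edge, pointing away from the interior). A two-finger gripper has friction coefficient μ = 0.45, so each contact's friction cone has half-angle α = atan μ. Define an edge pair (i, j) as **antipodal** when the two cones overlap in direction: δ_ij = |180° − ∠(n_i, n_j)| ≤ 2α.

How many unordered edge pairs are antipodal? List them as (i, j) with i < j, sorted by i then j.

count = 2; pairs: (0,3), (2,4)

α = atan 0.45 = 24.23°;  2α = 48.46°
n_0 = (-0.7268, +0.6869)
n_1 = (-0.9143, -0.4050)
n_2 = (-0.1163, -0.9932)
n_3 = (+0.5970, -0.8022)
n_4 = (+0.2178, +0.9760)
  (0,1): δ = 112.72°  ·
  (0,2): δ = 53.29°  ·
  (0,3): δ = 9.96°  ✓
  (0,4): δ = 120.80°  ·
  (1,2): δ = 120.57°  ·
  (1,3): δ = 77.23°  ·
  (1,4): δ = 53.53°  ·
  (2,3): δ = 136.67°  ·
  (2,4): δ = 5.90°  ✓
  (3,4): δ = 49.24°  ·
antipodal pairs: 2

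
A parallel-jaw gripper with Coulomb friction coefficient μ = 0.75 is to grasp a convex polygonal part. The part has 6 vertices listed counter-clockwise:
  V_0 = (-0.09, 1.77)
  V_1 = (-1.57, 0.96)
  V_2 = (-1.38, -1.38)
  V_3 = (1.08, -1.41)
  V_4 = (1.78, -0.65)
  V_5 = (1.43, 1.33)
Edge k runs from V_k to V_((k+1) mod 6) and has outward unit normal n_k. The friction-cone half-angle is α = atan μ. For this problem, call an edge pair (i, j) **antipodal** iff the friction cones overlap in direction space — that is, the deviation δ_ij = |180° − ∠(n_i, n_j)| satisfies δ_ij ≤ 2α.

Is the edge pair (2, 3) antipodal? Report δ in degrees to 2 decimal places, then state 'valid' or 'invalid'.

δ = 131.95°, invalid

α = atan 0.75 = 36.87°;  2α = 73.74°
edge 2: e_2 = (+2.46, -0.03);  n_2 = (-0.0122, -0.9999)
edge 3: e_3 = (+0.70, +0.76);  n_3 = (+0.7355, -0.6775)
∠(n_2, n_3) = 48.05°
δ = |180° − 48.05°| = 131.95°
131.95° > 2α = 73.74°  →  invalid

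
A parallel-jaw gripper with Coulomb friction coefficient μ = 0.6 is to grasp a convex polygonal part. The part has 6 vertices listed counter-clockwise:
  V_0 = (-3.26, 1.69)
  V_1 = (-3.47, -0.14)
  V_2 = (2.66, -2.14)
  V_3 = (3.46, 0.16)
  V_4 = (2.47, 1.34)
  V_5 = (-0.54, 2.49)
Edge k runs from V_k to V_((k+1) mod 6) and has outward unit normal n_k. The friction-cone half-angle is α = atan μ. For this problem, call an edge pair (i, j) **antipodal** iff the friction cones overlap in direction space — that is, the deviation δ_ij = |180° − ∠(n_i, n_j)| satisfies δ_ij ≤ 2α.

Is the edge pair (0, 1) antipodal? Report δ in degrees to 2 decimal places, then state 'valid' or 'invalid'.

δ = 101.52°, invalid

α = atan 0.6 = 30.96°;  2α = 61.93°
edge 0: e_0 = (-0.21, -1.83);  n_0 = (-0.9935, +0.1140)
edge 1: e_1 = (+6.13, -2.00);  n_1 = (-0.3102, -0.9507)
∠(n_0, n_1) = 78.48°
δ = |180° − 78.48°| = 101.52°
101.52° > 2α = 61.93°  →  invalid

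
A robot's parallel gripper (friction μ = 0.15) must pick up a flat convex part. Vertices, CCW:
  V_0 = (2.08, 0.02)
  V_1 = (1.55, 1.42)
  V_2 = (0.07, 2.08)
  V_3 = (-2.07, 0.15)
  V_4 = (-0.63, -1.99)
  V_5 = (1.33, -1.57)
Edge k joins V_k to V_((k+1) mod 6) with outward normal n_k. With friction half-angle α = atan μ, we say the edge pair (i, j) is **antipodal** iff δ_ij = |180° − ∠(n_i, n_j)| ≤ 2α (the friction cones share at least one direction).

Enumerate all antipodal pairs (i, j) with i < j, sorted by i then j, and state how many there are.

count = 1; pairs: (0,3)

α = atan 0.15 = 8.53°;  2α = 17.06°
n_0 = (+0.9352, +0.3541)
n_1 = (+0.4073, +0.9133)
n_2 = (-0.6697, +0.7426)
n_3 = (-0.8297, -0.5583)
n_4 = (+0.2095, -0.9778)
n_5 = (+0.9044, -0.4266)
  (0,1): δ = 134.77°  ·
  (0,2): δ = 68.69°  ·
  (0,3): δ = 13.20°  ✓
  (0,4): δ = 81.36°  ·
  (0,5): δ = 134.01°  ·
  (1,2): δ = 113.92°  ·
  (1,3): δ = 32.03°  ·
  (1,4): δ = 36.13°  ·
  (1,5): δ = 88.78°  ·
  (2,3): δ = 98.11°  ·
  (2,4): δ = 29.95°  ·
  (2,5): δ = 22.70°  ·
  (3,4): δ = 111.84°  ·
  (3,5): δ = 59.19°  ·
  (4,5): δ = 127.35°  ·
antipodal pairs: 1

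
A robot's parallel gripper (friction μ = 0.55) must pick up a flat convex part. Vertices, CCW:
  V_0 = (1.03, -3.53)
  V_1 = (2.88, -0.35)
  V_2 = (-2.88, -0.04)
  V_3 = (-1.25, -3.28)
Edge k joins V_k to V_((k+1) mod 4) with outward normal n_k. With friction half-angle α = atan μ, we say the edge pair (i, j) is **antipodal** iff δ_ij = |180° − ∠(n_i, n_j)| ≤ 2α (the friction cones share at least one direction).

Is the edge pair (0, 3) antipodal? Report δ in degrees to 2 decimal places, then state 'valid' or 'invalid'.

δ = 113.93°, invalid

α = atan 0.55 = 28.81°;  2α = 57.62°
edge 0: e_0 = (+1.85, +3.18);  n_0 = (+0.8644, -0.5029)
edge 3: e_3 = (+2.28, -0.25);  n_3 = (-0.1090, -0.9940)
∠(n_0, n_3) = 66.07°
δ = |180° − 66.07°| = 113.93°
113.93° > 2α = 57.62°  →  invalid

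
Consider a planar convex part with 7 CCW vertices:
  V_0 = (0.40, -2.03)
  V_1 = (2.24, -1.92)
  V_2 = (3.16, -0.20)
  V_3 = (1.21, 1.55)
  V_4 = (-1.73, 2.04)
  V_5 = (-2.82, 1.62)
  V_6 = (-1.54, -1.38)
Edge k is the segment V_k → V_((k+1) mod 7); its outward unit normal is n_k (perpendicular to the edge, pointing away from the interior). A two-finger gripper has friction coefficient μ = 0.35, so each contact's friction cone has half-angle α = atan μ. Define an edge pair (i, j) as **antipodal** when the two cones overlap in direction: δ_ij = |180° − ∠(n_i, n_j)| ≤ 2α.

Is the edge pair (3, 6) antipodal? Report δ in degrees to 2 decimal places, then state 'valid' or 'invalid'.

α = atan 0.35 = 19.29°;  2α = 38.58°
edge 3: e_3 = (-2.94, +0.49);  n_3 = (+0.1644, +0.9864)
edge 6: e_6 = (+1.94, -0.65);  n_6 = (-0.3177, -0.9482)
∠(n_3, n_6) = 170.94°
δ = |180° − 170.94°| = 9.06°
9.06° ≤ 2α = 38.58°  →  valid

δ = 9.06°, valid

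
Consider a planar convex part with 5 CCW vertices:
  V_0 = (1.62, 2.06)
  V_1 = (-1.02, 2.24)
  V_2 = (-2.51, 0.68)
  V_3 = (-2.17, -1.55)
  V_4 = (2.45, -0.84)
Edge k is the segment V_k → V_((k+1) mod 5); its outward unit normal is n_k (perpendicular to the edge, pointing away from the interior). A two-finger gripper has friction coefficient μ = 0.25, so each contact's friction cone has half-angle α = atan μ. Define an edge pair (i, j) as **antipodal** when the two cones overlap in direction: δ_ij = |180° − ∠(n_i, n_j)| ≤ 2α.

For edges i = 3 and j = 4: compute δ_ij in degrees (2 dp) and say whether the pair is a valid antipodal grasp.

α = atan 0.25 = 14.04°;  2α = 28.07°
edge 3: e_3 = (+4.62, +0.71);  n_3 = (+0.1519, -0.9884)
edge 4: e_4 = (-0.83, +2.90);  n_4 = (+0.9614, +0.2752)
∠(n_3, n_4) = 97.23°
δ = |180° − 97.23°| = 82.77°
82.77° > 2α = 28.07°  →  invalid

δ = 82.77°, invalid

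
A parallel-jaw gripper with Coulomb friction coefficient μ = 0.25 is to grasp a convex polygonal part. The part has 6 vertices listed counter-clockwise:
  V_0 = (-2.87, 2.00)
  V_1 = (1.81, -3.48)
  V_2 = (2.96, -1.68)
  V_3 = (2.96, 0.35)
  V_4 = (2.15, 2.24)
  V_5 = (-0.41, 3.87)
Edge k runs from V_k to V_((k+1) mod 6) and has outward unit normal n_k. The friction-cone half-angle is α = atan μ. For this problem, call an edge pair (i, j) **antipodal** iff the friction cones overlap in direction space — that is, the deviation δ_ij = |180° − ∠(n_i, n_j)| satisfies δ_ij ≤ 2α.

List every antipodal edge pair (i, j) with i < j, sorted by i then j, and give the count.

count = 3; pairs: (0,3), (0,4), (1,5)

α = atan 0.25 = 14.04°;  2α = 28.07°
n_0 = (-0.7604, -0.6494)
n_1 = (+0.8427, -0.5384)
n_2 = (+1.0000, -0.0000)
n_3 = (+0.9191, +0.3939)
n_4 = (+0.5371, +0.8435)
n_5 = (-0.6052, +0.7961)
  (0,1): δ = 73.07°  ·
  (0,2): δ = 40.50°  ·
  (0,3): δ = 17.30°  ✓
  (0,4): δ = 17.02°  ✓
  (0,5): δ = 86.74°  ·
  (1,2): δ = 147.43°  ·
  (1,3): δ = 124.23°  ·
  (1,4): δ = 89.91°  ·
  (1,5): δ = 20.19°  ✓
  (2,3): δ = 156.80°  ·
  (2,4): δ = 122.49°  ·
  (2,5): δ = 52.76°  ·
  (3,4): δ = 145.68°  ·
  (3,5): δ = 75.96°  ·
  (4,5): δ = 110.27°  ·
antipodal pairs: 3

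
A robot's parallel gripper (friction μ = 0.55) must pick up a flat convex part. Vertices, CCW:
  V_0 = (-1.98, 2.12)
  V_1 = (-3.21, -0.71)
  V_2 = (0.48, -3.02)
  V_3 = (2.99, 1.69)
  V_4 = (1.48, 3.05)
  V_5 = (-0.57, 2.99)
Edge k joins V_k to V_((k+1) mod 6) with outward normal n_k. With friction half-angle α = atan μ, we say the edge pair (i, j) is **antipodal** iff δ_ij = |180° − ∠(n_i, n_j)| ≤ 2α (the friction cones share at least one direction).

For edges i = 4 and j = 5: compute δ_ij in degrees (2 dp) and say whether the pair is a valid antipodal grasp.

δ = 150.00°, invalid

α = atan 0.55 = 28.81°;  2α = 57.62°
edge 4: e_4 = (-2.05, -0.06);  n_4 = (-0.0293, +0.9996)
edge 5: e_5 = (-1.41, -0.87);  n_5 = (-0.5251, +0.8510)
∠(n_4, n_5) = 30.00°
δ = |180° − 30.00°| = 150.00°
150.00° > 2α = 57.62°  →  invalid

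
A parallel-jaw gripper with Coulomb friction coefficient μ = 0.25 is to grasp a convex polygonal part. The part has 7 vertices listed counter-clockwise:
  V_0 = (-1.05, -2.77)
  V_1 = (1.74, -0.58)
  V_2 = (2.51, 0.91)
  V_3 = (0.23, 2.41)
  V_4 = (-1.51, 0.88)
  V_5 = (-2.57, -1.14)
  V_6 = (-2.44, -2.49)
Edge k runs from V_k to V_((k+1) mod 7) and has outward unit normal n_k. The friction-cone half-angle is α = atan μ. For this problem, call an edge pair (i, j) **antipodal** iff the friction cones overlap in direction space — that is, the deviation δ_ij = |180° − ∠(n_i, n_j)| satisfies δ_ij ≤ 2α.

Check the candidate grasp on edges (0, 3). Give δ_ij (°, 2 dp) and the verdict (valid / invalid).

δ = 3.20°, valid

α = atan 0.25 = 14.04°;  2α = 28.07°
edge 0: e_0 = (+2.79, +2.19);  n_0 = (+0.6174, -0.7866)
edge 3: e_3 = (-1.74, -1.53);  n_3 = (-0.6603, +0.7510)
∠(n_0, n_3) = 176.80°
δ = |180° − 176.80°| = 3.20°
3.20° ≤ 2α = 28.07°  →  valid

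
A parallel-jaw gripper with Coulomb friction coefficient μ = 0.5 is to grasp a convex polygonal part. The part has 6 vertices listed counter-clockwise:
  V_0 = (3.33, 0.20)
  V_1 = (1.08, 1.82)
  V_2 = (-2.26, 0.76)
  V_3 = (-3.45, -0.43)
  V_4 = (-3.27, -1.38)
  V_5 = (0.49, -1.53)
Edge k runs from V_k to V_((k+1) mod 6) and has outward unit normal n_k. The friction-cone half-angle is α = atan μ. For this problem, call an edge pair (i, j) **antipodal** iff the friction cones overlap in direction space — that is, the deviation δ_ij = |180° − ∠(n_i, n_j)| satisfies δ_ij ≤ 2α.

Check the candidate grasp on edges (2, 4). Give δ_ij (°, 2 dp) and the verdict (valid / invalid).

δ = 47.28°, valid

α = atan 0.5 = 26.57°;  2α = 53.13°
edge 2: e_2 = (-1.19, -1.19);  n_2 = (-0.7071, +0.7071)
edge 4: e_4 = (+3.76, -0.15);  n_4 = (-0.0399, -0.9992)
∠(n_2, n_4) = 132.72°
δ = |180° − 132.72°| = 47.28°
47.28° ≤ 2α = 53.13°  →  valid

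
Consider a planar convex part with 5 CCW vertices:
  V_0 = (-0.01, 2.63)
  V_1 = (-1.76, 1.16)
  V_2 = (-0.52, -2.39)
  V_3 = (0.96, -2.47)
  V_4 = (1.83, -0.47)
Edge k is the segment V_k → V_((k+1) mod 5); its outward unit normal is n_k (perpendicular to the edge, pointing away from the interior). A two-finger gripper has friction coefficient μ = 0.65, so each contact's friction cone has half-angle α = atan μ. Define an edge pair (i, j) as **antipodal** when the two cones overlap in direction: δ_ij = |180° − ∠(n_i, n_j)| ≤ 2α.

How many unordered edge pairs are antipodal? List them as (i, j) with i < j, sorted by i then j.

count = 5; pairs: (0,2), (0,3), (1,3), (1,4), (2,4)

α = atan 0.65 = 33.02°;  2α = 66.05°
n_0 = (-0.6432, +0.7657)
n_1 = (-0.9441, -0.3298)
n_2 = (-0.0540, -0.9985)
n_3 = (+0.9170, -0.3989)
n_4 = (+0.8599, +0.5104)
  (0,1): δ = 110.78°  ·
  (0,2): δ = 43.12°  ✓
  (0,3): δ = 26.46°  ✓
  (0,4): δ = 80.66°  ·
  (1,2): δ = 112.35°  ·
  (1,3): δ = 42.76°  ✓
  (1,4): δ = 11.44°  ✓
  (2,3): δ = 110.41°  ·
  (2,4): δ = 56.21°  ✓
  (3,4): δ = 125.80°  ·
antipodal pairs: 5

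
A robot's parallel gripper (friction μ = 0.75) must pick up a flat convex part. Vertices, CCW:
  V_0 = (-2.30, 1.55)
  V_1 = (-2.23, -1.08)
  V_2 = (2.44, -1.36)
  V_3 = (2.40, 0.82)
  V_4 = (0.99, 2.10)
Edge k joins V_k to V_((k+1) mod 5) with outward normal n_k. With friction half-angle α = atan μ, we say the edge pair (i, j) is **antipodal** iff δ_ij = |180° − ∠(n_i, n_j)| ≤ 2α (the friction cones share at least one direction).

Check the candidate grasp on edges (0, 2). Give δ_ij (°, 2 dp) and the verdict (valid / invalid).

α = atan 0.75 = 36.87°;  2α = 73.74°
edge 0: e_0 = (+0.07, -2.63);  n_0 = (-0.9996, -0.0266)
edge 2: e_2 = (-0.04, +2.18);  n_2 = (+0.9998, +0.0183)
∠(n_0, n_2) = 179.53°
δ = |180° − 179.53°| = 0.47°
0.47° ≤ 2α = 73.74°  →  valid

δ = 0.47°, valid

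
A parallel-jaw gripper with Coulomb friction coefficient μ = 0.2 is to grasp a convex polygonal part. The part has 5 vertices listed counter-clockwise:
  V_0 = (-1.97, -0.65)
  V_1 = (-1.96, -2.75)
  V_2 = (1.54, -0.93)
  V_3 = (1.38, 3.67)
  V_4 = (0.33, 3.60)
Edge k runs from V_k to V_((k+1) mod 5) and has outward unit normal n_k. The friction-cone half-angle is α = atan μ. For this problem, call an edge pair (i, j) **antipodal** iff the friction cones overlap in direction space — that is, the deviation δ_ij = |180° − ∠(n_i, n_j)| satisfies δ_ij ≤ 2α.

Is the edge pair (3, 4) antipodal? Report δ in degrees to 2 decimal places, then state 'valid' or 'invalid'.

δ = 122.24°, invalid

α = atan 0.2 = 11.31°;  2α = 22.62°
edge 3: e_3 = (-1.05, -0.07);  n_3 = (-0.0665, +0.9978)
edge 4: e_4 = (-2.30, -4.25);  n_4 = (-0.8795, +0.4759)
∠(n_3, n_4) = 57.76°
δ = |180° − 57.76°| = 122.24°
122.24° > 2α = 22.62°  →  invalid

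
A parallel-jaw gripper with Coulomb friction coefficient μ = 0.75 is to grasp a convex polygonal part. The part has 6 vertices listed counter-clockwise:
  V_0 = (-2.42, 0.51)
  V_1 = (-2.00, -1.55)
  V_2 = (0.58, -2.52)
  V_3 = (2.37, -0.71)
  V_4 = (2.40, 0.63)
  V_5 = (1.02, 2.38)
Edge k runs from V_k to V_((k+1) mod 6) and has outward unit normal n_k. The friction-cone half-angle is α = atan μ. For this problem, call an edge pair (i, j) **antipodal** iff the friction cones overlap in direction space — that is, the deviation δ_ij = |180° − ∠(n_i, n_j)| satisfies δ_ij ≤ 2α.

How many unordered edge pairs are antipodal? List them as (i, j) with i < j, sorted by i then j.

α = atan 0.75 = 36.87°;  2α = 73.74°
n_0 = (-0.9798, -0.1998)
n_1 = (-0.3519, -0.9360)
n_2 = (+0.7110, -0.7032)
n_3 = (+0.9997, -0.0224)
n_4 = (+0.7852, +0.6192)
n_5 = (-0.4776, +0.8786)
  (0,1): δ = 122.13°  ·
  (0,2): δ = 56.21°  ✓
  (0,3): δ = 12.81°  ✓
  (0,4): δ = 26.73°  ✓
  (0,5): δ = 107.00°  ·
  (1,2): δ = 114.08°  ·
  (1,3): δ = 70.68°  ✓
  (1,4): δ = 31.14°  ✓
  (1,5): δ = 49.13°  ✓
  (2,3): δ = 136.60°  ·
  (2,4): δ = 97.06°  ·
  (2,5): δ = 16.79°  ✓
  (3,4): δ = 140.46°  ·
  (3,5): δ = 60.19°  ✓
  (4,5): δ = 99.73°  ·
antipodal pairs: 8

count = 8; pairs: (0,2), (0,3), (0,4), (1,3), (1,4), (1,5), (2,5), (3,5)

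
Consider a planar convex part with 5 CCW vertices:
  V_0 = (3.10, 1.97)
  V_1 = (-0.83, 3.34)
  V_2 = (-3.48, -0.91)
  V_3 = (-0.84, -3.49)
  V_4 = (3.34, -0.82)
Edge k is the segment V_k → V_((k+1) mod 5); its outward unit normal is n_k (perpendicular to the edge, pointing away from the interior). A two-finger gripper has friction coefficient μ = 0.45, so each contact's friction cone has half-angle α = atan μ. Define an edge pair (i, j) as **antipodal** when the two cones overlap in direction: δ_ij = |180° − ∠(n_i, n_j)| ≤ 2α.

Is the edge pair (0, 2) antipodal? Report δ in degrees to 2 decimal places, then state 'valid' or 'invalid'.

δ = 25.12°, valid

α = atan 0.45 = 24.23°;  2α = 48.46°
edge 0: e_0 = (-3.93, +1.37);  n_0 = (+0.3292, +0.9443)
edge 2: e_2 = (+2.64, -2.58);  n_2 = (-0.6989, -0.7152)
∠(n_0, n_2) = 154.88°
δ = |180° − 154.88°| = 25.12°
25.12° ≤ 2α = 48.46°  →  valid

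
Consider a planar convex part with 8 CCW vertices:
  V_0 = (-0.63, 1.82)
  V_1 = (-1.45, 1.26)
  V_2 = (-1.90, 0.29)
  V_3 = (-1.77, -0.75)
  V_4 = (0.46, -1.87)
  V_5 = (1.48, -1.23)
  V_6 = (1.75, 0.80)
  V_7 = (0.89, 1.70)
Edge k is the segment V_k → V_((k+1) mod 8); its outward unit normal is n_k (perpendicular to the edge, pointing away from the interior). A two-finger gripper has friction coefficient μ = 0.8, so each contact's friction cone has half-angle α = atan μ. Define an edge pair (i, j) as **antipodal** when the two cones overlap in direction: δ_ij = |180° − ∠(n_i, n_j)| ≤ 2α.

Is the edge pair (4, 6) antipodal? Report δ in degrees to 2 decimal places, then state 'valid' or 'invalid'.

δ = 78.41°, invalid

α = atan 0.8 = 38.66°;  2α = 77.32°
edge 4: e_4 = (+1.02, +0.64);  n_4 = (+0.5315, -0.8471)
edge 6: e_6 = (-0.86, +0.90);  n_6 = (+0.7230, +0.6909)
∠(n_4, n_6) = 101.59°
δ = |180° − 101.59°| = 78.41°
78.41° > 2α = 77.32°  →  invalid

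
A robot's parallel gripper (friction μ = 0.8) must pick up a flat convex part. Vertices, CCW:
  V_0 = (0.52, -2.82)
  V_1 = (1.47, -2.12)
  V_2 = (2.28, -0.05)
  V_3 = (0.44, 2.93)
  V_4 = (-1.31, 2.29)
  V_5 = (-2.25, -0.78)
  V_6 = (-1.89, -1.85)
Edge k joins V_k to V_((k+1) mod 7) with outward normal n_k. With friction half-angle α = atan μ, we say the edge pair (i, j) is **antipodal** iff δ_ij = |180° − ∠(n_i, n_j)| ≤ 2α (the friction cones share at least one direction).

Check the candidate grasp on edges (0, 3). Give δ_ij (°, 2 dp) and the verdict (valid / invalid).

δ = 16.30°, valid

α = atan 0.8 = 38.66°;  2α = 77.32°
edge 0: e_0 = (+0.95, +0.70);  n_0 = (+0.5932, -0.8051)
edge 3: e_3 = (-1.75, -0.64);  n_3 = (-0.3435, +0.9392)
∠(n_0, n_3) = 163.70°
δ = |180° − 163.70°| = 16.30°
16.30° ≤ 2α = 77.32°  →  valid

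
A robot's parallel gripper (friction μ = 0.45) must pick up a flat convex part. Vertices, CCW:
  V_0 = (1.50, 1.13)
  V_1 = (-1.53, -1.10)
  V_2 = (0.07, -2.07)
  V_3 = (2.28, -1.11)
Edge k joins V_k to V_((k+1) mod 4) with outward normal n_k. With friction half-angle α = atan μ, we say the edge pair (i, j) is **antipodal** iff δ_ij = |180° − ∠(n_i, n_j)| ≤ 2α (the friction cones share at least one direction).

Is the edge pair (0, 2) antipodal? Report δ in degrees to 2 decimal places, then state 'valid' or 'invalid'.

δ = 12.87°, valid

α = atan 0.45 = 24.23°;  2α = 48.46°
edge 0: e_0 = (-3.03, -2.23);  n_0 = (-0.5927, +0.8054)
edge 2: e_2 = (+2.21, +0.96);  n_2 = (+0.3984, -0.9172)
∠(n_0, n_2) = 167.13°
δ = |180° − 167.13°| = 12.87°
12.87° ≤ 2α = 48.46°  →  valid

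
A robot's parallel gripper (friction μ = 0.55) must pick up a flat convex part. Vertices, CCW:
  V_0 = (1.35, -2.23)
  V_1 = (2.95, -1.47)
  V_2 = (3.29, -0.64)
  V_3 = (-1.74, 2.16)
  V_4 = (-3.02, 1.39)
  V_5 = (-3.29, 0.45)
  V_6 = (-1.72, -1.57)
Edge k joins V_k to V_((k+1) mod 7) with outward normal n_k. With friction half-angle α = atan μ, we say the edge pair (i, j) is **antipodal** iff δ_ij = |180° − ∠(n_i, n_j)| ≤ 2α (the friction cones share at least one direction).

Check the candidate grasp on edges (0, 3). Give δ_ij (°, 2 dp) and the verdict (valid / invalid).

α = atan 0.55 = 28.81°;  2α = 57.62°
edge 0: e_0 = (+1.60, +0.76);  n_0 = (+0.4291, -0.9033)
edge 3: e_3 = (-1.28, -0.77);  n_3 = (-0.5155, +0.8569)
∠(n_0, n_3) = 174.38°
δ = |180° − 174.38°| = 5.62°
5.62° ≤ 2α = 57.62°  →  valid

δ = 5.62°, valid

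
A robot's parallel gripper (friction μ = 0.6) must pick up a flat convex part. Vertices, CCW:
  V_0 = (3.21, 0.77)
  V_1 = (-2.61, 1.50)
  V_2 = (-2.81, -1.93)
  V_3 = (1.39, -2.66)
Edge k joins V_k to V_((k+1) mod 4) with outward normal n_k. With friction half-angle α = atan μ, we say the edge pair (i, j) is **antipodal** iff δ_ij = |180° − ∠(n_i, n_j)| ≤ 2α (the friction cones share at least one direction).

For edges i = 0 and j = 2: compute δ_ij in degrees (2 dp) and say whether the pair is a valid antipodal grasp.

α = atan 0.6 = 30.96°;  2α = 61.93°
edge 0: e_0 = (-5.82, +0.73);  n_0 = (+0.1245, +0.9922)
edge 2: e_2 = (+4.20, -0.73);  n_2 = (-0.1712, -0.9852)
∠(n_0, n_2) = 177.29°
δ = |180° − 177.29°| = 2.71°
2.71° ≤ 2α = 61.93°  →  valid

δ = 2.71°, valid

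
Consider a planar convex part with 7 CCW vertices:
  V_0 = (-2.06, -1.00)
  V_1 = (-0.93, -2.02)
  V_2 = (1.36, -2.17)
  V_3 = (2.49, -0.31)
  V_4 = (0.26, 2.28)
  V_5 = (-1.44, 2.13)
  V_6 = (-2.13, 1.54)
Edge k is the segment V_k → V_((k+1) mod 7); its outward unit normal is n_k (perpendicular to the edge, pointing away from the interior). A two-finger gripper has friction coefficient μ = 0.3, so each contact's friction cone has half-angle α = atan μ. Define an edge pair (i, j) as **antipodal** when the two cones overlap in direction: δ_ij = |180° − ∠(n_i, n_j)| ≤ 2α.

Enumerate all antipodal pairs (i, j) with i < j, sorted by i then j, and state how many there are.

count = 4; pairs: (0,3), (1,4), (2,5), (2,6)

α = atan 0.3 = 16.70°;  2α = 33.40°
n_0 = (-0.6701, -0.7423)
n_1 = (-0.0654, -0.9979)
n_2 = (+0.8546, -0.5192)
n_3 = (+0.7578, +0.6525)
n_4 = (-0.0879, +0.9961)
n_5 = (-0.6499, +0.7600)
n_6 = (-0.9996, -0.0275)
  (0,1): δ = 141.68°  ·
  (0,2): δ = 79.21°  ·
  (0,3): δ = 7.20°  ✓
  (0,4): δ = 47.11°  ·
  (0,5): δ = 82.60°  ·
  (0,6): δ = 133.65°  ·
  (1,2): δ = 117.53°  ·
  (1,3): δ = 45.52°  ·
  (1,4): δ = 8.79°  ✓
  (1,5): δ = 44.28°  ·
  (1,6): δ = 95.33°  ·
  (2,3): δ = 107.99°  ·
  (2,4): δ = 53.68°  ·
  (2,5): δ = 18.19°  ✓
  (2,6): δ = 32.86°  ✓
  (3,4): δ = 125.69°  ·
  (3,5): δ = 90.20°  ·
  (3,6): δ = 39.15°  ·
  (4,5): δ = 144.51°  ·
  (4,6): δ = 93.46°  ·
  (5,6): δ = 128.95°  ·
antipodal pairs: 4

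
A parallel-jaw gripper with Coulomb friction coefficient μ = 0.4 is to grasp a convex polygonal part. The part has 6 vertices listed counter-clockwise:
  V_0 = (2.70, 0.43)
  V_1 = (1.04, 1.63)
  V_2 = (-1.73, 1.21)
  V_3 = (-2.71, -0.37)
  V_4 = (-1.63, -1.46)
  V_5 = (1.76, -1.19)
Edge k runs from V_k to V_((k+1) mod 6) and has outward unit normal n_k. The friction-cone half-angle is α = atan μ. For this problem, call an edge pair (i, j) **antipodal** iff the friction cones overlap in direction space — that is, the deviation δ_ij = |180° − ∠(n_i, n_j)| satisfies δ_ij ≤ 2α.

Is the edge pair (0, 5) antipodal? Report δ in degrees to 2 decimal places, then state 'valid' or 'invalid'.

δ = 95.74°, invalid

α = atan 0.4 = 21.80°;  2α = 43.60°
edge 0: e_0 = (-1.66, +1.20);  n_0 = (+0.5858, +0.8104)
edge 5: e_5 = (+0.94, +1.62);  n_5 = (+0.8649, -0.5019)
∠(n_0, n_5) = 84.26°
δ = |180° − 84.26°| = 95.74°
95.74° > 2α = 43.60°  →  invalid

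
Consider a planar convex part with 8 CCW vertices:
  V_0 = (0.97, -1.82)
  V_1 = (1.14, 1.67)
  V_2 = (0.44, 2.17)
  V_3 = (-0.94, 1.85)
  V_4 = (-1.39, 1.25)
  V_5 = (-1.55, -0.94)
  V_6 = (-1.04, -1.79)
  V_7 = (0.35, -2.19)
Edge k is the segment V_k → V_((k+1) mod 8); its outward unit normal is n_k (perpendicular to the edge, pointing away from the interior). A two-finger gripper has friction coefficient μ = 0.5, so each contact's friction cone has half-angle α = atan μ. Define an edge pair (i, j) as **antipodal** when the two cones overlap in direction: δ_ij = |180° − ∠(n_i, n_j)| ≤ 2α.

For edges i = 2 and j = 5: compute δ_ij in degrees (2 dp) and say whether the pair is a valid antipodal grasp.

δ = 72.09°, invalid

α = atan 0.5 = 26.57°;  2α = 53.13°
edge 2: e_2 = (-1.38, -0.32);  n_2 = (-0.2259, +0.9742)
edge 5: e_5 = (+0.51, -0.85);  n_5 = (-0.8575, -0.5145)
∠(n_2, n_5) = 107.91°
δ = |180° − 107.91°| = 72.09°
72.09° > 2α = 53.13°  →  invalid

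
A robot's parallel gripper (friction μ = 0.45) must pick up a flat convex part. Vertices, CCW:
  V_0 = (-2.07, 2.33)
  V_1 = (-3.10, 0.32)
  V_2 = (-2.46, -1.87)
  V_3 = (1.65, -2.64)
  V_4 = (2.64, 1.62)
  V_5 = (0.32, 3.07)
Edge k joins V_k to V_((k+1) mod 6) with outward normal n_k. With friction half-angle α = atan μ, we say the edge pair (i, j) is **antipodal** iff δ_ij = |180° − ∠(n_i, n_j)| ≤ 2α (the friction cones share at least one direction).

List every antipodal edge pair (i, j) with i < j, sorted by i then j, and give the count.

α = atan 0.45 = 24.23°;  2α = 48.46°
n_0 = (-0.8900, +0.4560)
n_1 = (-0.9599, -0.2805)
n_2 = (-0.1841, -0.9829)
n_3 = (+0.9740, -0.2264)
n_4 = (+0.5300, +0.8480)
n_5 = (-0.2958, +0.9553)
  (0,1): δ = 136.58°  ·
  (0,2): δ = 73.48°  ·
  (0,3): δ = 14.05°  ✓
  (0,4): δ = 85.13°  ·
  (0,5): δ = 134.34°  ·
  (1,2): δ = 116.90°  ·
  (1,3): δ = 29.37°  ✓
  (1,4): δ = 41.70°  ✓
  (1,5): δ = 90.91°  ·
  (2,3): δ = 92.47°  ·
  (2,4): δ = 21.39°  ✓
  (2,5): δ = 27.81°  ✓
  (3,4): δ = 108.92°  ·
  (3,5): δ = 59.71°  ·
  (4,5): δ = 130.79°  ·
antipodal pairs: 5

count = 5; pairs: (0,3), (1,3), (1,4), (2,4), (2,5)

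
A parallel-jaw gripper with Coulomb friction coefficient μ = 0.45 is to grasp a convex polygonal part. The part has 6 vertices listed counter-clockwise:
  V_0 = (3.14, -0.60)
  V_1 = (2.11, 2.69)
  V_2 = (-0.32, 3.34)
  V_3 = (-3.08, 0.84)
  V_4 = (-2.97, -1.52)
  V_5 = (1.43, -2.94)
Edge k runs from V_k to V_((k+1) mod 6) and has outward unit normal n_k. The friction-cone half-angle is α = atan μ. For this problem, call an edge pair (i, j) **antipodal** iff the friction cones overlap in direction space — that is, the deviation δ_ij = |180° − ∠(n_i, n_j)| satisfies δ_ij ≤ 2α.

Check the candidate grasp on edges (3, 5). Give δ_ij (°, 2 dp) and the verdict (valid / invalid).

δ = 38.83°, valid

α = atan 0.45 = 24.23°;  2α = 48.46°
edge 3: e_3 = (+0.11, -2.36);  n_3 = (-0.9989, -0.0466)
edge 5: e_5 = (+1.71, +2.34);  n_5 = (+0.8074, -0.5900)
∠(n_3, n_5) = 141.17°
δ = |180° − 141.17°| = 38.83°
38.83° ≤ 2α = 48.46°  →  valid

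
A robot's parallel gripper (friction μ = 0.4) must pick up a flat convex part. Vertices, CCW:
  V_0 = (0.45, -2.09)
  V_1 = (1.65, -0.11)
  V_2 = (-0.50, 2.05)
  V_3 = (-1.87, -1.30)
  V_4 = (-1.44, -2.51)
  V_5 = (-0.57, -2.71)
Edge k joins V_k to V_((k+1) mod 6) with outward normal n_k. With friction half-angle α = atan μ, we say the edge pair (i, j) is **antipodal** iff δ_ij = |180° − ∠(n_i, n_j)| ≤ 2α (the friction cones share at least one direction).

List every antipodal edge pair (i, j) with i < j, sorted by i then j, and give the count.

α = atan 0.4 = 21.80°;  2α = 43.60°
n_0 = (+0.8552, -0.5183)
n_1 = (+0.7087, +0.7055)
n_2 = (-0.9256, +0.3785)
n_3 = (-0.9423, -0.3349)
n_4 = (-0.2240, -0.9746)
n_5 = (+0.5194, -0.8545)
  (0,1): δ = 103.91°  ·
  (0,2): δ = 8.98°  ✓
  (0,3): δ = 50.78°  ·
  (0,4): δ = 108.27°  ·
  (0,5): δ = 152.51°  ·
  (1,2): δ = 67.11°  ·
  (1,3): δ = 25.30°  ✓
  (1,4): δ = 32.19°  ✓
  (1,5): δ = 76.43°  ·
  (2,3): δ = 138.19°  ·
  (2,4): δ = 80.70°  ·
  (2,5): δ = 36.46°  ✓
  (3,4): δ = 122.51°  ·
  (3,5): δ = 78.27°  ·
  (4,5): δ = 135.76°  ·
antipodal pairs: 4

count = 4; pairs: (0,2), (1,3), (1,4), (2,5)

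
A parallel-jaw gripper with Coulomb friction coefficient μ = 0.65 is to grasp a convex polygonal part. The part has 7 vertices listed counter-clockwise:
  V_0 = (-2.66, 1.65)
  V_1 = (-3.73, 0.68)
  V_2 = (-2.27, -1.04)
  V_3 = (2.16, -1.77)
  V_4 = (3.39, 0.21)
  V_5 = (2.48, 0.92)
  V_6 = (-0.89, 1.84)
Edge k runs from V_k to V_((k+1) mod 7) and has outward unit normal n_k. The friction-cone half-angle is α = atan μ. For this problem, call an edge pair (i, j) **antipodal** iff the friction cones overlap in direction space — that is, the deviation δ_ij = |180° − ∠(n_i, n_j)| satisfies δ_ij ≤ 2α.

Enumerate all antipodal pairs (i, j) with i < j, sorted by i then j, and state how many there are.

count = 9; pairs: (0,2), (0,3), (1,4), (1,5), (1,6), (2,4), (2,5), (2,6), (3,6)

α = atan 0.65 = 33.02°;  2α = 66.05°
n_0 = (-0.6716, +0.7409)
n_1 = (-0.7624, -0.6471)
n_2 = (-0.1626, -0.9867)
n_3 = (+0.8494, -0.5277)
n_4 = (+0.6151, +0.7884)
n_5 = (+0.2634, +0.9647)
n_6 = (-0.1067, +0.9943)
  (0,1): δ = 91.87°  ·
  (0,2): δ = 51.55°  ✓
  (0,3): δ = 15.96°  ✓
  (0,4): δ = 99.84°  ·
  (0,5): δ = 122.54°  ·
  (0,6): δ = 143.93°  ·
  (1,2): δ = 139.68°  ·
  (1,3): δ = 72.17°  ·
  (1,4): δ = 11.71°  ✓
  (1,5): δ = 34.40°  ✓
  (1,6): δ = 55.80°  ✓
  (2,3): δ = 112.49°  ·
  (2,4): δ = 28.60°  ✓
  (2,5): δ = 5.91°  ✓
  (2,6): δ = 15.48°  ✓
  (3,4): δ = 96.11°  ·
  (3,5): δ = 73.42°  ·
  (3,6): δ = 52.02°  ✓
  (4,5): δ = 157.31°  ·
  (4,6): δ = 135.91°  ·
  (5,6): δ = 158.60°  ·
antipodal pairs: 9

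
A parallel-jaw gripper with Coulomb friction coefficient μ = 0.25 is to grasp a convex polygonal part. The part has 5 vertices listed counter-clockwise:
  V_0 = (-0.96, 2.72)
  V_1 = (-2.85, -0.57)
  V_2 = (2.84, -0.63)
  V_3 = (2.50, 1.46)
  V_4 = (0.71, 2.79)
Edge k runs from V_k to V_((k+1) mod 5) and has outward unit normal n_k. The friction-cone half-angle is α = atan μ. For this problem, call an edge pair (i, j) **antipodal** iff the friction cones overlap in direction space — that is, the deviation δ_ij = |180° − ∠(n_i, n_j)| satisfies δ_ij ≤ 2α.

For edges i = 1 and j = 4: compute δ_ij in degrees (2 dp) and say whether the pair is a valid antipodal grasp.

α = atan 0.25 = 14.04°;  2α = 28.07°
edge 1: e_1 = (+5.69, -0.06);  n_1 = (-0.0105, -0.9999)
edge 4: e_4 = (-1.67, -0.07);  n_4 = (-0.0419, +0.9991)
∠(n_1, n_4) = 177.00°
δ = |180° − 177.00°| = 3.00°
3.00° ≤ 2α = 28.07°  →  valid

δ = 3.00°, valid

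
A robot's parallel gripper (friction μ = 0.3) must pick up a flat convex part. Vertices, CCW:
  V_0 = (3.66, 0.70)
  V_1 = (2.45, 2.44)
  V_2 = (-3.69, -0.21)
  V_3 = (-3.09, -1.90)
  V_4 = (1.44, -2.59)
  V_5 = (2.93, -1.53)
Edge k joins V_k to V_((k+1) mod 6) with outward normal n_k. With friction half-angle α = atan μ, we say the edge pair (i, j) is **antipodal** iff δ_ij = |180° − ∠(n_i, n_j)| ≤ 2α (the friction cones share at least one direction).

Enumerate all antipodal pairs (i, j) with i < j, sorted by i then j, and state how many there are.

α = atan 0.3 = 16.70°;  2α = 33.40°
n_0 = (+0.8210, +0.5709)
n_1 = (-0.3963, +0.9181)
n_2 = (-0.9424, -0.3346)
n_3 = (-0.1506, -0.9886)
n_4 = (+0.5797, -0.8148)
n_5 = (+0.9504, -0.3111)
  (0,1): δ = 101.47°  ·
  (0,2): δ = 15.27°  ✓
  (0,3): δ = 46.52°  ·
  (0,4): δ = 90.61°  ·
  (0,5): δ = 127.06°  ·
  (1,2): δ = 93.80°  ·
  (1,3): δ = 32.01°  ✓
  (1,4): δ = 12.08°  ✓
  (1,5): δ = 48.53°  ·
  (2,3): δ = 118.21°  ·
  (2,4): δ = 74.12°  ·
  (2,5): δ = 37.67°  ·
  (3,4): δ = 135.91°  ·
  (3,5): δ = 99.47°  ·
  (4,5): δ = 143.55°  ·
antipodal pairs: 3

count = 3; pairs: (0,2), (1,3), (1,4)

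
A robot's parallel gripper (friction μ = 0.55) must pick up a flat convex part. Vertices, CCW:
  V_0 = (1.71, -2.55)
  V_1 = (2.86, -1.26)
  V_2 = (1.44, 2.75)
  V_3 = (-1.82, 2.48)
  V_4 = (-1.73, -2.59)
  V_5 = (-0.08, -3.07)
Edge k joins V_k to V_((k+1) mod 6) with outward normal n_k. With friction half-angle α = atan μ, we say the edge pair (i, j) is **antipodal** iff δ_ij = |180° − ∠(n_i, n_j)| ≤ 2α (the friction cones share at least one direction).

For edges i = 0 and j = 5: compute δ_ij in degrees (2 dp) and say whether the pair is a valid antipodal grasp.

δ = 147.91°, invalid

α = atan 0.55 = 28.81°;  2α = 57.62°
edge 0: e_0 = (+1.15, +1.29);  n_0 = (+0.7465, -0.6654)
edge 5: e_5 = (+1.79, +0.52);  n_5 = (+0.2790, -0.9603)
∠(n_0, n_5) = 32.09°
δ = |180° − 32.09°| = 147.91°
147.91° > 2α = 57.62°  →  invalid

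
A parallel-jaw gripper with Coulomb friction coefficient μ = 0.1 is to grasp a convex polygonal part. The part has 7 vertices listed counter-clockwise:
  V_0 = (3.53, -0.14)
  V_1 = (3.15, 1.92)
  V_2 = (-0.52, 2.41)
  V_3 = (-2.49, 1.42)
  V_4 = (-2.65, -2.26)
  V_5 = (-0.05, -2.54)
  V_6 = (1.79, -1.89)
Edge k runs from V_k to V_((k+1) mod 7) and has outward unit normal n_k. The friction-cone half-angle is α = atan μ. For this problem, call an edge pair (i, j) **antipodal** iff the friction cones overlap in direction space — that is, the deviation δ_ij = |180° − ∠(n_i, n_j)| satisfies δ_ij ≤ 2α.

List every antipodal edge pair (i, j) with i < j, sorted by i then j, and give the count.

count = 2; pairs: (1,4), (2,5)

α = atan 0.1 = 5.71°;  2α = 11.42°
n_0 = (+0.9834, +0.1814)
n_1 = (+0.1323, +0.9912)
n_2 = (-0.4490, +0.8935)
n_3 = (-0.9991, +0.0434)
n_4 = (-0.1071, -0.9943)
n_5 = (+0.3331, -0.9429)
n_6 = (+0.7091, -0.7051)
  (0,1): δ = 108.06°  ·
  (0,2): δ = 73.77°  ·
  (0,3): δ = 12.94°  ·
  (0,4): δ = 73.40°  ·
  (0,5): δ = 99.00°  ·
  (0,6): δ = 124.71°  ·
  (1,2): δ = 145.71°  ·
  (1,3): δ = 84.88°  ·
  (1,4): δ = 1.46°  ✓
  (1,5): δ = 27.06°  ·
  (1,6): δ = 52.77°  ·
  (2,3): δ = 119.17°  ·
  (2,4): δ = 32.83°  ·
  (2,5): δ = 7.22°  ✓
  (2,6): δ = 18.48°  ·
  (3,4): δ = 93.66°  ·
  (3,5): δ = 68.05°  ·
  (3,6): δ = 42.35°  ·
  (4,5): δ = 154.40°  ·
  (4,6): δ = 128.69°  ·
  (5,6): δ = 154.29°  ·
antipodal pairs: 2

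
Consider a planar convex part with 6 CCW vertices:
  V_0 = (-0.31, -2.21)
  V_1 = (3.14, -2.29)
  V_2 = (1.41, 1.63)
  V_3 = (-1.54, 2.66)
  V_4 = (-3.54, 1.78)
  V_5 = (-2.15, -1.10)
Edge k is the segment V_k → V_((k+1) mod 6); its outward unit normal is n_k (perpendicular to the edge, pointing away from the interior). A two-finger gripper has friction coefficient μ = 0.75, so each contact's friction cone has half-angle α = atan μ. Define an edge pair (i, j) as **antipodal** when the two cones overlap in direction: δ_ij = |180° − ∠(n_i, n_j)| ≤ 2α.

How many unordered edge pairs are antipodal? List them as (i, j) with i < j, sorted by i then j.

count = 8; pairs: (0,1), (0,2), (0,3), (1,4), (1,5), (2,4), (2,5), (3,5)

α = atan 0.75 = 36.87°;  2α = 73.74°
n_0 = (-0.0232, -0.9997)
n_1 = (+0.9149, +0.4038)
n_2 = (+0.3296, +0.9441)
n_3 = (-0.4027, +0.9153)
n_4 = (-0.9006, -0.4347)
n_5 = (-0.5165, -0.8563)
  (0,1): δ = 64.86°  ✓
  (0,2): δ = 17.92°  ✓
  (0,3): δ = 25.08°  ✓
  (0,4): δ = 117.09°  ·
  (0,5): δ = 150.23°  ·
  (1,2): δ = 133.06°  ·
  (1,3): δ = 90.06°  ·
  (1,4): δ = 1.95°  ✓
  (1,5): δ = 35.09°  ✓
  (2,3): δ = 137.00°  ·
  (2,4): δ = 44.99°  ✓
  (2,5): δ = 11.85°  ✓
  (3,4): δ = 87.99°  ·
  (3,5): δ = 54.85°  ✓
  (4,5): δ = 146.86°  ·
antipodal pairs: 8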